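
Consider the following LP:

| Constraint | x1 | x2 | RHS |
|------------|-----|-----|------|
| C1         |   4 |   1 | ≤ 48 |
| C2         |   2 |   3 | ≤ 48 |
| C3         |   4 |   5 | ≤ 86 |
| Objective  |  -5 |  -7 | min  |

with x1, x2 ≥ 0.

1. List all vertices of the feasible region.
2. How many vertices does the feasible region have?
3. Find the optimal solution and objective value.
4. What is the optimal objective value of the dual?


1. (0, 0), (12, 0), (9.625, 9.5), (9, 10), (0, 16)
2. 5
3. x1 = 9, x2 = 10, z = -115
4. -115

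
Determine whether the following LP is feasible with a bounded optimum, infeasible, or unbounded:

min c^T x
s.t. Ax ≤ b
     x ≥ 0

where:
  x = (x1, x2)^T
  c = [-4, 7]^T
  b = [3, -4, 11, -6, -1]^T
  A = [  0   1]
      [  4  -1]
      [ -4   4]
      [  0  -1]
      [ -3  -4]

Infeasible (no feasible solution exists)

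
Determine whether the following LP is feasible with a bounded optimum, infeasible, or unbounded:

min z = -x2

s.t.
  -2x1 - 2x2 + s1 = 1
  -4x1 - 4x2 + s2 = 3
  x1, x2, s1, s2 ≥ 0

Unbounded (objective can decrease without bound)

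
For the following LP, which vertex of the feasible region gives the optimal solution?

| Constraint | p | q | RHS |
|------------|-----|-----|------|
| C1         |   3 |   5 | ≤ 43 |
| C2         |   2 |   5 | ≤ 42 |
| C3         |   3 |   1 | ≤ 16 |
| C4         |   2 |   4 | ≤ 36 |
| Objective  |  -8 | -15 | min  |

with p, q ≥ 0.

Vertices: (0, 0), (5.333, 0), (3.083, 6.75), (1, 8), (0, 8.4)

Evaluate the objective at each vertex of the feasible region:
  z(0, 0) = 0
  z(5.333, 0) = -42.67
  z(3.083, 6.75) = -125.9
  z(1, 8) = -128  ←
  z(0, 8.4) = -126
The minimum is at p = 1, q = 8.

(1, 8)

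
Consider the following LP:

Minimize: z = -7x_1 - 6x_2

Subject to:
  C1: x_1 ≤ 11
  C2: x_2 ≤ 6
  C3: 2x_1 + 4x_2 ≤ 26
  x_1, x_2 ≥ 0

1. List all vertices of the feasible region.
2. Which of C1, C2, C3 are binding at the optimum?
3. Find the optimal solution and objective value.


1. (0, 0), (11, 0), (11, 1), (1, 6), (0, 6)
2. C1, C3
3. x_1 = 11, x_2 = 1, z = -83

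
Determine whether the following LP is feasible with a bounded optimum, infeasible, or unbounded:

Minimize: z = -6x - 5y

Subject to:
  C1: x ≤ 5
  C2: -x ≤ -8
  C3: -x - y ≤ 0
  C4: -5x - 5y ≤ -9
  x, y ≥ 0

Infeasible (no feasible solution exists)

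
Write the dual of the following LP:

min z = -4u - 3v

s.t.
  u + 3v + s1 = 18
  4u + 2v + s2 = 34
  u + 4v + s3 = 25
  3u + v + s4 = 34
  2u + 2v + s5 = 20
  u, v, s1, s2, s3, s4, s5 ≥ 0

Primal min cᵀx s.t. Ax ≤ b, x ≥ 0  →  Dual max −bᵀy s.t. Aᵀy ≥ −c, y ≥ 0.

Maximize: z = -18y1 - 34y2 - 25y3 - 34y4 - 20y5

Subject to:
  y1 + 4y2 + y3 + 3y4 + 2y5 ≥ 4
  3y1 + 2y2 + 4y3 + y4 + 2y5 ≥ 3
  y1, y2, y3, y4, y5 ≥ 0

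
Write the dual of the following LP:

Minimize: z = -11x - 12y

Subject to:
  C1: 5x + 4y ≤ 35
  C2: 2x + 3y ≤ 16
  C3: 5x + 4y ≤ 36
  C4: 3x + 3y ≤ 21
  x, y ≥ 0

Primal min cᵀx s.t. Ax ≤ b, x ≥ 0  →  Dual max −bᵀy s.t. Aᵀy ≥ −c, y ≥ 0.

Maximize: z = -35y1 - 16y2 - 36y3 - 21y4

Subject to:
  5y1 + 2y2 + 5y3 + 3y4 ≥ 11
  4y1 + 3y2 + 4y3 + 3y4 ≥ 12
  y1, y2, y3, y4 ≥ 0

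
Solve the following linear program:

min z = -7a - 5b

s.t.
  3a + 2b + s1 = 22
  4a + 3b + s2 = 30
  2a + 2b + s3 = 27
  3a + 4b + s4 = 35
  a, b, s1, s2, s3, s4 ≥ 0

Evaluate the objective at each vertex of the feasible region:
  z(0, 0) = 0
  z(7.333, 0) = -51.33
  z(6, 2) = -52  ←
  z(2.143, 7.143) = -50.71
  z(0, 8.75) = -43.75
The minimum is at a = 6, b = 2.

a = 6, b = 2, z = -52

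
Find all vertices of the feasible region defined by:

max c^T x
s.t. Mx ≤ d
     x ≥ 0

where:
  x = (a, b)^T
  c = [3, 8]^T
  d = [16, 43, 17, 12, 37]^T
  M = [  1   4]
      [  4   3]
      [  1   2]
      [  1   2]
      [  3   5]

(0, 0), (10.75, 0), (10, 1), (8, 2), (0, 4)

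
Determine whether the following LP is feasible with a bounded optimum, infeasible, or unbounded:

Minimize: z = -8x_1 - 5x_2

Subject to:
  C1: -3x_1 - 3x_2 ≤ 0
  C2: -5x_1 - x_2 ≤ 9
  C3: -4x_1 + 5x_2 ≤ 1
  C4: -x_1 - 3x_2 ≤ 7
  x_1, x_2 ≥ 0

Unbounded (objective can decrease without bound)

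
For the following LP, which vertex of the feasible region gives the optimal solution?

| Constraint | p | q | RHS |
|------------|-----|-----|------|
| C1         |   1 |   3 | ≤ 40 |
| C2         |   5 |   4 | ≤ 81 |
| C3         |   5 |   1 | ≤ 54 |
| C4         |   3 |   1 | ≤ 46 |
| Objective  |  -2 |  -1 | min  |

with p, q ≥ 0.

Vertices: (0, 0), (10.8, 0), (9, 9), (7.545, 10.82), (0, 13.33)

Evaluate the objective at each vertex of the feasible region:
  z(0, 0) = 0
  z(10.8, 0) = -21.6
  z(9, 9) = -27  ←
  z(7.545, 10.82) = -25.91
  z(0, 13.33) = -13.33
The minimum is at p = 9, q = 9.

(9, 9)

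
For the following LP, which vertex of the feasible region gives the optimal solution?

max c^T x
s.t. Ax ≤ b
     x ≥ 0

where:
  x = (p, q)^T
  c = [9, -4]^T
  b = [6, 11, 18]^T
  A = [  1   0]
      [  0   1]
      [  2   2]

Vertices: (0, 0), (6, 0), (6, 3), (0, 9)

Evaluate the objective at each vertex of the feasible region:
  z(0, 0) = 0
  z(6, 0) = 54  ←
  z(6, 3) = 42
  z(0, 9) = -36
The maximum is at p = 6, q = 0.

(6, 0)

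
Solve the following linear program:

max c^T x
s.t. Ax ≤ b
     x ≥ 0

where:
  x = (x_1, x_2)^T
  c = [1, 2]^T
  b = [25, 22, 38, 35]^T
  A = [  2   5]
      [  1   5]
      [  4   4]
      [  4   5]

Evaluate the objective at each vertex of the feasible region:
  z(0, 0) = 0
  z(8.75, 0) = 8.75
  z(5, 3) = 11  ←
  z(3, 3.8) = 10.6
  z(0, 4.4) = 8.8
The maximum is at x_1 = 5, x_2 = 3.

x_1 = 5, x_2 = 3, z = 11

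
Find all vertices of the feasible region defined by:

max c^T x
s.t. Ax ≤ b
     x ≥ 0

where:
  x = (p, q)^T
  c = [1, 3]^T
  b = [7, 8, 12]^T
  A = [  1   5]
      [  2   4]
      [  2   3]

(0, 0), (4, 0), (2, 1), (0, 1.4)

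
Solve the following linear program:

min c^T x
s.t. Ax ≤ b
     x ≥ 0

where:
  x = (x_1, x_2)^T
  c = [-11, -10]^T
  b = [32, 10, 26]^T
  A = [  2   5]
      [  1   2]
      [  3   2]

Evaluate the objective at each vertex of the feasible region:
  z(0, 0) = 0
  z(8.667, 0) = -95.33
  z(8, 1) = -98  ←
  z(0, 5) = -50
The minimum is at x_1 = 8, x_2 = 1.

x_1 = 8, x_2 = 1, z = -98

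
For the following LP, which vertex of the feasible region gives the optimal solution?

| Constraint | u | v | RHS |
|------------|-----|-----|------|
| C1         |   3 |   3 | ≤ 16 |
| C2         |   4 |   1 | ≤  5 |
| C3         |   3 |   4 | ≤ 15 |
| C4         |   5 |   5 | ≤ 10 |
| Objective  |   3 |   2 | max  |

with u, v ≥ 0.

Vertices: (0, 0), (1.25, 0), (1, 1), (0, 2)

Evaluate the objective at each vertex of the feasible region:
  z(0, 0) = 0
  z(1.25, 0) = 3.75
  z(1, 1) = 5  ←
  z(0, 2) = 4
The maximum is at u = 1, v = 1.

(1, 1)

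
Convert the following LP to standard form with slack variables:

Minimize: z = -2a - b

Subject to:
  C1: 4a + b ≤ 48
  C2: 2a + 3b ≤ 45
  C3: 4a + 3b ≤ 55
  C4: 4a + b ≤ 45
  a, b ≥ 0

min z = -2a - b

s.t.
  4a + b + s1 = 48
  2a + 3b + s2 = 45
  4a + 3b + s3 = 55
  4a + b + s4 = 45
  a, b, s1, s2, s3, s4 ≥ 0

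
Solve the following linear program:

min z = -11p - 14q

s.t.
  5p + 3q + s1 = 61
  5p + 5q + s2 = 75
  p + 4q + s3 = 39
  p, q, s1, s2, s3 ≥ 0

Evaluate the objective at each vertex of the feasible region:
  z(0, 0) = 0
  z(12.2, 0) = -134.2
  z(8, 7) = -186
  z(7, 8) = -189  ←
  z(0, 9.75) = -136.5
The minimum is at p = 7, q = 8.

p = 7, q = 8, z = -189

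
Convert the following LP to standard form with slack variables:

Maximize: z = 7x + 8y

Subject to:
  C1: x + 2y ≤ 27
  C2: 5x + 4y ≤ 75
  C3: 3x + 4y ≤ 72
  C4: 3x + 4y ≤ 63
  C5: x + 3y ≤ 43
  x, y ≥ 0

max z = 7x + 8y

s.t.
  x + 2y + s1 = 27
  5x + 4y + s2 = 75
  3x + 4y + s3 = 72
  3x + 4y + s4 = 63
  x + 3y + s5 = 43
  x, y, s1, s2, s3, s4, s5 ≥ 0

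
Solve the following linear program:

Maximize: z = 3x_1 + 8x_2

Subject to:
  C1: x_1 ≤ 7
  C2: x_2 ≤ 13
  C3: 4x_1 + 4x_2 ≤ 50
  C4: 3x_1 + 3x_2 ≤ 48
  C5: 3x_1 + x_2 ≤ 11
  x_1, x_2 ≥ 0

Evaluate the objective at each vertex of the feasible region:
  z(0, 0) = 0
  z(3.667, 0) = 11
  z(0, 11) = 88  ←
The maximum is at x_1 = 0, x_2 = 11.

x_1 = 0, x_2 = 11, z = 88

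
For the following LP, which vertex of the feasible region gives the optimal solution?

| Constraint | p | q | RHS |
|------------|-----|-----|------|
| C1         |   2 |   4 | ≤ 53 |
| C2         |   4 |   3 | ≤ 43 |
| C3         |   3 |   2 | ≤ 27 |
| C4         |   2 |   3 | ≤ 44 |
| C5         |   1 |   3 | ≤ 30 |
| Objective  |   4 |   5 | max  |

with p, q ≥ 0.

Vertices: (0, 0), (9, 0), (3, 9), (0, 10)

Evaluate the objective at each vertex of the feasible region:
  z(0, 0) = 0
  z(9, 0) = 36
  z(3, 9) = 57  ←
  z(0, 10) = 50
The maximum is at p = 3, q = 9.

(3, 9)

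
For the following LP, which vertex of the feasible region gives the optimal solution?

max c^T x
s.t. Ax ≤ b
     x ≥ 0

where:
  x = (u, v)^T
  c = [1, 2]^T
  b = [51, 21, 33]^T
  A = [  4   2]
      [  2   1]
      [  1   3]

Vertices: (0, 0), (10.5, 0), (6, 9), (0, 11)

Evaluate the objective at each vertex of the feasible region:
  z(0, 0) = 0
  z(10.5, 0) = 10.5
  z(6, 9) = 24  ←
  z(0, 11) = 22
The maximum is at u = 6, v = 9.

(6, 9)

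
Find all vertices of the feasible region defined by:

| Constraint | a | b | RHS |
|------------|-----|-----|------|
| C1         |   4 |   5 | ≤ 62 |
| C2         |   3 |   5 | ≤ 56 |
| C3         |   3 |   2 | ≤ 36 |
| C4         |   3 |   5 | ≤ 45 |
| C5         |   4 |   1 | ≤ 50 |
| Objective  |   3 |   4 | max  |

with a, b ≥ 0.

(0, 0), (12, 0), (10, 3), (0, 9)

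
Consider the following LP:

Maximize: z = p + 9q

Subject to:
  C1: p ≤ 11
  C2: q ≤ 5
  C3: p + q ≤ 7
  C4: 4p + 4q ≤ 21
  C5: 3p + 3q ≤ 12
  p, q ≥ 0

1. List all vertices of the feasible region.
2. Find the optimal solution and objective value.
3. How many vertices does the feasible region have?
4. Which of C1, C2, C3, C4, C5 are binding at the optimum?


1. (0, 0), (4, 0), (0, 4)
2. p = 0, q = 4, z = 36
3. 3
4. C5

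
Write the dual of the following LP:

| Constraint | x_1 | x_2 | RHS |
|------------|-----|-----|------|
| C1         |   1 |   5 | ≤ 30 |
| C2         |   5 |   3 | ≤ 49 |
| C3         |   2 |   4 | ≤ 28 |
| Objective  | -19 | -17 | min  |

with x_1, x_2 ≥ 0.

Primal min cᵀx s.t. Ax ≤ b, x ≥ 0  →  Dual max −bᵀy s.t. Aᵀy ≥ −c, y ≥ 0.

Maximize: z = -30y1 - 49y2 - 28y3

Subject to:
  y1 + 5y2 + 2y3 ≥ 19
  5y1 + 3y2 + 4y3 ≥ 17
  y1, y2, y3 ≥ 0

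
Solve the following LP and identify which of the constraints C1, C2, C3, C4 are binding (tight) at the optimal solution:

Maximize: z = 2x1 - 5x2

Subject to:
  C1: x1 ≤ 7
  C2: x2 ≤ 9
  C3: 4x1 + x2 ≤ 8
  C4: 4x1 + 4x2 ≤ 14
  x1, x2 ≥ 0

At x1 = 2, x2 = 0, compute slack b - a·x for each constraint:
  C1: 7 − 2 = 5  (slack)
  C2: 9 − 0 = 9  (slack)
  C3: 8 − 8 = 0  (binding)
  C4: 14 − 8 = 6  (slack)

Optimal: x1 = 2, x2 = 0
Binding: C3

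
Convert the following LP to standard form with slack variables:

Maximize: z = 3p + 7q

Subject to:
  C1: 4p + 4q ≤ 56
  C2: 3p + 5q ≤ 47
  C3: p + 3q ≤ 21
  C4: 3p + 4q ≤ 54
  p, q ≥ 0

max z = 3p + 7q

s.t.
  4p + 4q + s1 = 56
  3p + 5q + s2 = 47
  p + 3q + s3 = 21
  3p + 4q + s4 = 54
  p, q, s1, s2, s3, s4 ≥ 0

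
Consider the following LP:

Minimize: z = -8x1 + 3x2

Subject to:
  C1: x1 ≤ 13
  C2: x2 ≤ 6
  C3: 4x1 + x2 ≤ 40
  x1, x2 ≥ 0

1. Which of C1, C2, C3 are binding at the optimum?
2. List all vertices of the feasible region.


1. C3
2. (0, 0), (10, 0), (8.5, 6), (0, 6)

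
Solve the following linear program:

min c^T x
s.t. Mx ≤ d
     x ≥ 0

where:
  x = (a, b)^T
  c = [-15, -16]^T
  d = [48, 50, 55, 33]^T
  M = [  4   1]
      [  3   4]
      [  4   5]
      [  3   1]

Evaluate the objective at each vertex of the feasible region:
  z(0, 0) = 0
  z(11, 0) = -165
  z(10, 3) = -198  ←
  z(0, 11) = -176
The minimum is at a = 10, b = 3.

a = 10, b = 3, z = -198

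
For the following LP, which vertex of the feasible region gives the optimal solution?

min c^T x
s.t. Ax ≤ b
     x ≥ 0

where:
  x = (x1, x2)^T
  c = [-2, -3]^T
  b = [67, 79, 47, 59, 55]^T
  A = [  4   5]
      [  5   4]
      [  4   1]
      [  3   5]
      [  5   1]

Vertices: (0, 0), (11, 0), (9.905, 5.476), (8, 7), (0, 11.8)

Evaluate the objective at each vertex of the feasible region:
  z(0, 0) = 0
  z(11, 0) = -22
  z(9.905, 5.476) = -36.24
  z(8, 7) = -37  ←
  z(0, 11.8) = -35.4
The minimum is at x1 = 8, x2 = 7.

(8, 7)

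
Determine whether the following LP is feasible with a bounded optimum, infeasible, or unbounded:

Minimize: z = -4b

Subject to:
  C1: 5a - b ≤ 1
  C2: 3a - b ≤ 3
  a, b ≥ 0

Unbounded (objective can decrease without bound)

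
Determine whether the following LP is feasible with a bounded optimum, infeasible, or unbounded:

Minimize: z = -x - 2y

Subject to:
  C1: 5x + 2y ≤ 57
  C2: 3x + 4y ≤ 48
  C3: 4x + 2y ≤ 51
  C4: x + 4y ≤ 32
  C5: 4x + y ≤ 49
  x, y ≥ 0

Feasible with a bounded optimal solution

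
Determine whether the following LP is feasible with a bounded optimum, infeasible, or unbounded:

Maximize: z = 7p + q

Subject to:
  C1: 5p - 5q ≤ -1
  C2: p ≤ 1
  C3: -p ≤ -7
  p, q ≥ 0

Infeasible (no feasible solution exists)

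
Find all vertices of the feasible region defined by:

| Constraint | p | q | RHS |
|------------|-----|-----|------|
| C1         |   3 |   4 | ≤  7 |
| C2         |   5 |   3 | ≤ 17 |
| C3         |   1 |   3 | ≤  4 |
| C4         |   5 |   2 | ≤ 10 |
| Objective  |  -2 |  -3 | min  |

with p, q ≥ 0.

(0, 0), (2, 0), (1.857, 0.3571), (1, 1), (0, 1.333)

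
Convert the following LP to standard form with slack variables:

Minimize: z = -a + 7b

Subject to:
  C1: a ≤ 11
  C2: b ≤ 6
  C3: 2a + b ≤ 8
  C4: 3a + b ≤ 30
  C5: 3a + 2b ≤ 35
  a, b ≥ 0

min z = -a + 7b

s.t.
  a + s1 = 11
  b + s2 = 6
  2a + b + s3 = 8
  3a + b + s4 = 30
  3a + 2b + s5 = 35
  a, b, s1, s2, s3, s4, s5 ≥ 0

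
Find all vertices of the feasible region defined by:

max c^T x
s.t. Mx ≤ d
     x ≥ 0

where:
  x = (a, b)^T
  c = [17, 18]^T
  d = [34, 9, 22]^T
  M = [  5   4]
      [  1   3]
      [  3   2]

(0, 0), (6.8, 0), (6, 1), (0, 3)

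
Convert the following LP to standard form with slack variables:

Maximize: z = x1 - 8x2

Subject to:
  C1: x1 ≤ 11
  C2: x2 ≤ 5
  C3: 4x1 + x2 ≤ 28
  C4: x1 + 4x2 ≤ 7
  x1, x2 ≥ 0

max z = x1 - 8x2

s.t.
  x1 + s1 = 11
  x2 + s2 = 5
  4x1 + x2 + s3 = 28
  x1 + 4x2 + s4 = 7
  x1, x2, s1, s2, s3, s4 ≥ 0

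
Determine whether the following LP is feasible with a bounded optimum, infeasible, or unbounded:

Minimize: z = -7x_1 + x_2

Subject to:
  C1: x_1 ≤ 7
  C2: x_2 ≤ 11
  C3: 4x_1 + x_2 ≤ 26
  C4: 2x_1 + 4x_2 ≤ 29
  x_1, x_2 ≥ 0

Feasible with a bounded optimal solution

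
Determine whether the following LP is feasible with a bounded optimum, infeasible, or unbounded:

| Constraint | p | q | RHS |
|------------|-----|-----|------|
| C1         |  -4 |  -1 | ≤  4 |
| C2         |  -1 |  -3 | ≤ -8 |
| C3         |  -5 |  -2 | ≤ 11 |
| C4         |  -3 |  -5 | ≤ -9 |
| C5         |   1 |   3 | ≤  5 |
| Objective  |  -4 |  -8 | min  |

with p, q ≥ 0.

Infeasible (no feasible solution exists)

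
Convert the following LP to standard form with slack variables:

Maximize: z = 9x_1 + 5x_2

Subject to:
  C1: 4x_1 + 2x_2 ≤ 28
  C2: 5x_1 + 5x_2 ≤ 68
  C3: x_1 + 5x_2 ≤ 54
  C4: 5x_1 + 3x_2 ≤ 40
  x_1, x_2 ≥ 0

max z = 9x_1 + 5x_2

s.t.
  4x_1 + 2x_2 + s1 = 28
  5x_1 + 5x_2 + s2 = 68
  x_1 + 5x_2 + s3 = 54
  5x_1 + 3x_2 + s4 = 40
  x_1, x_2, s1, s2, s3, s4 ≥ 0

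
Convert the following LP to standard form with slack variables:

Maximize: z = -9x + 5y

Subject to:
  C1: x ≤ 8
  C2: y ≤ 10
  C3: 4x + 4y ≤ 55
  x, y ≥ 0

max z = -9x + 5y

s.t.
  x + s1 = 8
  y + s2 = 10
  4x + 4y + s3 = 55
  x, y, s1, s2, s3 ≥ 0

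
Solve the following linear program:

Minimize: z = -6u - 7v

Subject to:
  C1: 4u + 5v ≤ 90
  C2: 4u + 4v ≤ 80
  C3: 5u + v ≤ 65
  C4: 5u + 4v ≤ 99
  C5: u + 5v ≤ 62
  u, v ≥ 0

Evaluate the objective at each vertex of the feasible region:
  z(0, 0) = 0
  z(13, 0) = -78
  z(11.25, 8.75) = -128.8
  z(10, 10) = -130  ←
  z(9.333, 10.53) = -129.7
  z(0, 12.4) = -86.8
The minimum is at u = 10, v = 10.

u = 10, v = 10, z = -130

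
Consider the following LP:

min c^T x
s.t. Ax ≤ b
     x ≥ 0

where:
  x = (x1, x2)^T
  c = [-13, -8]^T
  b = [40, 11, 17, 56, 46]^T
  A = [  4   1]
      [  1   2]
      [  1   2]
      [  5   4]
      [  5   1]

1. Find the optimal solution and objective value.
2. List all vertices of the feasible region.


1. x1 = 9, x2 = 1, z = -125
2. (0, 0), (9.2, 0), (9, 1), (0, 5.5)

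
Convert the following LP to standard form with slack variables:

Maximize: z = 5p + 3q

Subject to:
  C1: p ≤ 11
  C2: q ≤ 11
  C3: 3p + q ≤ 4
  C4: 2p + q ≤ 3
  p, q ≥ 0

max z = 5p + 3q

s.t.
  p + s1 = 11
  q + s2 = 11
  3p + q + s3 = 4
  2p + q + s4 = 3
  p, q, s1, s2, s3, s4 ≥ 0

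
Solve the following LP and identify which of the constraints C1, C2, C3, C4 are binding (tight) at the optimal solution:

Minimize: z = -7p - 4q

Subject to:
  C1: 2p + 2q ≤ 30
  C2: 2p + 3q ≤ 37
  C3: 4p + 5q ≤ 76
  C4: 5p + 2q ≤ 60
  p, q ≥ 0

At p = 10, q = 5, compute slack b - a·x for each constraint:
  C1: 30 − 30 = 0  (binding)
  C2: 37 − 35 = 2  (slack)
  C3: 76 − 65 = 11  (slack)
  C4: 60 − 60 = 0  (binding)

Optimal: p = 10, q = 5
Binding: C1, C4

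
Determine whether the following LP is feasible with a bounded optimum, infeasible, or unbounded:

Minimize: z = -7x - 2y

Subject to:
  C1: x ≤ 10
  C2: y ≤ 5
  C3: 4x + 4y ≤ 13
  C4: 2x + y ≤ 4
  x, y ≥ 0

Feasible with a bounded optimal solution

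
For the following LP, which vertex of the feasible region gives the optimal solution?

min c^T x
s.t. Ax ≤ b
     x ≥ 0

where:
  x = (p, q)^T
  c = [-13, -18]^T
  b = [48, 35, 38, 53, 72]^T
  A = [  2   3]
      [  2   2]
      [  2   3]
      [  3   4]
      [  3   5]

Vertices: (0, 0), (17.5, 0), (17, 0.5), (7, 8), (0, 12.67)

Evaluate the objective at each vertex of the feasible region:
  z(0, 0) = 0
  z(17.5, 0) = -227.5
  z(17, 0.5) = -230
  z(7, 8) = -235  ←
  z(0, 12.67) = -228
The minimum is at p = 7, q = 8.

(7, 8)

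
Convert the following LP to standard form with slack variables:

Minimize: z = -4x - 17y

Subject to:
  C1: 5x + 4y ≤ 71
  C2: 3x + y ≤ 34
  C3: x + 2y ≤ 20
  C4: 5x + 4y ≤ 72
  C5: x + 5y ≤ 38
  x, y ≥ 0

min z = -4x - 17y

s.t.
  5x + 4y + s1 = 71
  3x + y + s2 = 34
  x + 2y + s3 = 20
  5x + 4y + s4 = 72
  x + 5y + s5 = 38
  x, y, s1, s2, s3, s4, s5 ≥ 0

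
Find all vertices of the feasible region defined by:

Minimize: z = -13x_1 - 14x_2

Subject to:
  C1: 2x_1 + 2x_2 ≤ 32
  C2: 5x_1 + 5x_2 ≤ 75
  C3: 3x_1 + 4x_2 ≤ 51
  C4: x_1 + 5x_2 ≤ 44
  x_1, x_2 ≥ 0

(0, 0), (15, 0), (9, 6), (7.182, 7.364), (0, 8.8)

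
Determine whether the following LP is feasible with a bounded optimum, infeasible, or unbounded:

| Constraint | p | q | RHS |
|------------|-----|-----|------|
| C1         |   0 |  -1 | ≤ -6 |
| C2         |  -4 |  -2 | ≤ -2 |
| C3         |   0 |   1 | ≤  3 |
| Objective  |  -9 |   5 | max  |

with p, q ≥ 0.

Infeasible (no feasible solution exists)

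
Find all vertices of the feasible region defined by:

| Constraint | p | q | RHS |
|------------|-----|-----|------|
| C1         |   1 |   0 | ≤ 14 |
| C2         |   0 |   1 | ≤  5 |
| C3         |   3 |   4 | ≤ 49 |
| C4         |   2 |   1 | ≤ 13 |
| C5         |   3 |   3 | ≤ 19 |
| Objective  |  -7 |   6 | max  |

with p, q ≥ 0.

(0, 0), (6.333, 0), (1.333, 5), (0, 5)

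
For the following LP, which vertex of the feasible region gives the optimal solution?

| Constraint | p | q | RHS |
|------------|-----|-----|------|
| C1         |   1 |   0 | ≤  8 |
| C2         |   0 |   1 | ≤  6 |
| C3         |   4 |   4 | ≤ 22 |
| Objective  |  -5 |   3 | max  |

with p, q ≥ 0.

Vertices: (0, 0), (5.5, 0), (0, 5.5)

Evaluate the objective at each vertex of the feasible region:
  z(0, 0) = 0
  z(5.5, 0) = -27.5
  z(0, 5.5) = 16.5  ←
The maximum is at p = 0, q = 5.5.

(0, 5.5)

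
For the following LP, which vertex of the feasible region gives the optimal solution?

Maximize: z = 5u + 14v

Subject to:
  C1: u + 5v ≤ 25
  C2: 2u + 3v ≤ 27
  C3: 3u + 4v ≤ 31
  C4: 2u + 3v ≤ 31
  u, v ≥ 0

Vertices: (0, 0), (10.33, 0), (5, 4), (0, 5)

Evaluate the objective at each vertex of the feasible region:
  z(0, 0) = 0
  z(10.33, 0) = 51.67
  z(5, 4) = 81  ←
  z(0, 5) = 70
The maximum is at u = 5, v = 4.

(5, 4)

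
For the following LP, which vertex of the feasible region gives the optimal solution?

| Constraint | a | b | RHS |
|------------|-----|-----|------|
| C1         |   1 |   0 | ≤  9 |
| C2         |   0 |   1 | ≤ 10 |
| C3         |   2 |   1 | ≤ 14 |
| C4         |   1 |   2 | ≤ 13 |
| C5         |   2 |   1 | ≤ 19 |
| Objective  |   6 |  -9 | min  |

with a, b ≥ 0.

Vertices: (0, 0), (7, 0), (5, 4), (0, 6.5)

Evaluate the objective at each vertex of the feasible region:
  z(0, 0) = 0
  z(7, 0) = 42
  z(5, 4) = -6
  z(0, 6.5) = -58.5  ←
The minimum is at a = 0, b = 6.5.

(0, 6.5)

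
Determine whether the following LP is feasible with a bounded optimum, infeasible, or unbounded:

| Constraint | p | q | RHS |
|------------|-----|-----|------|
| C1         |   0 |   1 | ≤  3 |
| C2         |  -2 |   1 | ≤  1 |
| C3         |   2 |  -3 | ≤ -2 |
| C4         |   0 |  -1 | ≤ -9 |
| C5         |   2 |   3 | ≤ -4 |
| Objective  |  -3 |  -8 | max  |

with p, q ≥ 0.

Infeasible (no feasible solution exists)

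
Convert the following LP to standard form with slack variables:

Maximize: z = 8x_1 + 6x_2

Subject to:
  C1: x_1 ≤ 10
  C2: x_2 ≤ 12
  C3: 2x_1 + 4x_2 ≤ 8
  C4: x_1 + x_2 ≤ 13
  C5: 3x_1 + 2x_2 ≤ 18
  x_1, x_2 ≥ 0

max z = 8x_1 + 6x_2

s.t.
  x_1 + s1 = 10
  x_2 + s2 = 12
  2x_1 + 4x_2 + s3 = 8
  x_1 + x_2 + s4 = 13
  3x_1 + 2x_2 + s5 = 18
  x_1, x_2, s1, s2, s3, s4, s5 ≥ 0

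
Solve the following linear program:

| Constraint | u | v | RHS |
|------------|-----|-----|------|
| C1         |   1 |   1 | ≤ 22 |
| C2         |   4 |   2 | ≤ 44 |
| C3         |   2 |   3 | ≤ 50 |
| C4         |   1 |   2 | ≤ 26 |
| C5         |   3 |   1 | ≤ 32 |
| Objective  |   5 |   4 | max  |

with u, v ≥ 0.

Evaluate the objective at each vertex of the feasible region:
  z(0, 0) = 0
  z(10.67, 0) = 53.33
  z(10, 2) = 58
  z(6, 10) = 70  ←
  z(0, 13) = 52
The maximum is at u = 6, v = 10.

u = 6, v = 10, z = 70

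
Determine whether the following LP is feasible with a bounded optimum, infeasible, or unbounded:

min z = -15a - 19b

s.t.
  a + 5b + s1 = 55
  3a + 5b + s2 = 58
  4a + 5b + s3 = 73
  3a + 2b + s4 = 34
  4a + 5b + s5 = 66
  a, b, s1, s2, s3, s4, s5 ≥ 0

Feasible with a bounded optimal solution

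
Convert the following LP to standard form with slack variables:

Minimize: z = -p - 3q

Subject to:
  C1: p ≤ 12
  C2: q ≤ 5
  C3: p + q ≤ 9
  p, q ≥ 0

min z = -p - 3q

s.t.
  p + s1 = 12
  q + s2 = 5
  p + q + s3 = 9
  p, q, s1, s2, s3 ≥ 0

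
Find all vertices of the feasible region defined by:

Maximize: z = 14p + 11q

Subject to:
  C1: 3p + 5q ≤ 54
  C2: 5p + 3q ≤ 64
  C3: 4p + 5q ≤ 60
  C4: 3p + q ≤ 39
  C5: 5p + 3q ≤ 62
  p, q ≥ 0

(0, 0), (12.4, 0), (10, 4), (6, 7.2), (0, 10.8)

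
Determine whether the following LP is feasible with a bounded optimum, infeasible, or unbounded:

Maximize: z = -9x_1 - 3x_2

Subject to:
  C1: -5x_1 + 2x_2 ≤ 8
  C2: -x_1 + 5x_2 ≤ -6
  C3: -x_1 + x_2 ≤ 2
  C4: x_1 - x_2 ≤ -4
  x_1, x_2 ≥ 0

Infeasible (no feasible solution exists)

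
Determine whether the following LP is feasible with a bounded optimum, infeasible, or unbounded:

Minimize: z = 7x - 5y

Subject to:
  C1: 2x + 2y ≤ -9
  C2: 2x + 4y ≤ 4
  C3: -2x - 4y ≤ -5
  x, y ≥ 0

Infeasible (no feasible solution exists)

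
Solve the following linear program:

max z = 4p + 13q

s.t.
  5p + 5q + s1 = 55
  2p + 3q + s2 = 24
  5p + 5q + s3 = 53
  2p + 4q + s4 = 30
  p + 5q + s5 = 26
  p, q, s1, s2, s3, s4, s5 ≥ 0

Evaluate the objective at each vertex of the feasible region:
  z(0, 0) = 0
  z(10.6, 0) = 42.4
  z(7.8, 2.8) = 67.6
  z(6, 4) = 76  ←
  z(0, 5.2) = 67.6
The maximum is at p = 6, q = 4.

p = 6, q = 4, z = 76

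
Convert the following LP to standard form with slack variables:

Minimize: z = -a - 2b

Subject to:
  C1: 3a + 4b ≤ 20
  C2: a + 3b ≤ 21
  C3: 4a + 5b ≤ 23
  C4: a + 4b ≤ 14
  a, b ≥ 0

min z = -a - 2b

s.t.
  3a + 4b + s1 = 20
  a + 3b + s2 = 21
  4a + 5b + s3 = 23
  a + 4b + s4 = 14
  a, b, s1, s2, s3, s4 ≥ 0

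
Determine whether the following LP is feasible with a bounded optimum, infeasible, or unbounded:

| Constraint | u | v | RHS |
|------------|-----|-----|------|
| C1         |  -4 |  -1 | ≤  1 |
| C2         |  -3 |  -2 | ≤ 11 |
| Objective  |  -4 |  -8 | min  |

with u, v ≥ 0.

Unbounded (objective can decrease without bound)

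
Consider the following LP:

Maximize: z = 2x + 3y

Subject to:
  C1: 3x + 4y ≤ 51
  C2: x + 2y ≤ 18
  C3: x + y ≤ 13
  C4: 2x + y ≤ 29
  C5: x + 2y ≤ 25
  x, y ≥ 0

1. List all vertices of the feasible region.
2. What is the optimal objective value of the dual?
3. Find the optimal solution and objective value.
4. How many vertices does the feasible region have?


1. (0, 0), (13, 0), (8, 5), (0, 9)
2. 31
3. x = 8, y = 5, z = 31
4. 4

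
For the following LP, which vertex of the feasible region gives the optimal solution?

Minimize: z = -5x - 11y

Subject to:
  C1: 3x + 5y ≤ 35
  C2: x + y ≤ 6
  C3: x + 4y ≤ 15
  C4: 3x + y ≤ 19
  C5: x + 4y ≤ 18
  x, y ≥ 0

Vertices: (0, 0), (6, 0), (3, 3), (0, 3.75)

Evaluate the objective at each vertex of the feasible region:
  z(0, 0) = 0
  z(6, 0) = -30
  z(3, 3) = -48  ←
  z(0, 3.75) = -41.25
The minimum is at x = 3, y = 3.

(3, 3)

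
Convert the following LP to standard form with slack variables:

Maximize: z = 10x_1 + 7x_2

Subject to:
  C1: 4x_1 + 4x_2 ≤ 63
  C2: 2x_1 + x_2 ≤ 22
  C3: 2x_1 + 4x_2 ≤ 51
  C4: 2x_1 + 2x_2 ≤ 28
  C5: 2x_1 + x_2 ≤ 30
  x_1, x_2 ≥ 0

max z = 10x_1 + 7x_2

s.t.
  4x_1 + 4x_2 + s1 = 63
  2x_1 + x_2 + s2 = 22
  2x_1 + 4x_2 + s3 = 51
  2x_1 + 2x_2 + s4 = 28
  2x_1 + x_2 + s5 = 30
  x_1, x_2, s1, s2, s3, s4, s5 ≥ 0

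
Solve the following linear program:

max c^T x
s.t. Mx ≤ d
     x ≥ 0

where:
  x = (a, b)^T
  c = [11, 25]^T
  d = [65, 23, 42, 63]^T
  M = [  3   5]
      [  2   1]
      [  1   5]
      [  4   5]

Evaluate the objective at each vertex of the feasible region:
  z(0, 0) = 0
  z(11.5, 0) = 126.5
  z(8.667, 5.667) = 237
  z(7, 7) = 252  ←
  z(0, 8.4) = 210
The maximum is at a = 7, b = 7.

a = 7, b = 7, z = 252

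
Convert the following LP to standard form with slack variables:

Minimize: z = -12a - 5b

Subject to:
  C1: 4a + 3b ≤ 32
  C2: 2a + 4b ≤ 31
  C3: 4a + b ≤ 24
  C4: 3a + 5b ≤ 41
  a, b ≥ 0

min z = -12a - 5b

s.t.
  4a + 3b + s1 = 32
  2a + 4b + s2 = 31
  4a + b + s3 = 24
  3a + 5b + s4 = 41
  a, b, s1, s2, s3, s4 ≥ 0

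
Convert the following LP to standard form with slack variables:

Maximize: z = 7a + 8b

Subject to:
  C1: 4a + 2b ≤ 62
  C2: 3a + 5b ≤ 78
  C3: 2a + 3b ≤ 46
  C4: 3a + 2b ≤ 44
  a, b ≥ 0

max z = 7a + 8b

s.t.
  4a + 2b + s1 = 62
  3a + 5b + s2 = 78
  2a + 3b + s3 = 46
  3a + 2b + s4 = 44
  a, b, s1, s2, s3, s4 ≥ 0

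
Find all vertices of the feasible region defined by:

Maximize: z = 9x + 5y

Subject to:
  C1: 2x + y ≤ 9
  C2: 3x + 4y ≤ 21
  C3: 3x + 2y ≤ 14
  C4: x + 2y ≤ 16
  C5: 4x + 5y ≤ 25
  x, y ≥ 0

(0, 0), (4.5, 0), (4, 1), (2.857, 2.714), (0, 5)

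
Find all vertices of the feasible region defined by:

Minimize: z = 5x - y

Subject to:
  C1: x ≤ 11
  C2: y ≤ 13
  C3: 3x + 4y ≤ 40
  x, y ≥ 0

(0, 0), (11, 0), (11, 1.75), (0, 10)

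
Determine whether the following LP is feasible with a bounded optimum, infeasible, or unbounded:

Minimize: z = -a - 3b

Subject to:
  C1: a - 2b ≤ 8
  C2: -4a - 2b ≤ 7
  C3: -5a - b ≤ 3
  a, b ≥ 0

Unbounded (objective can decrease without bound)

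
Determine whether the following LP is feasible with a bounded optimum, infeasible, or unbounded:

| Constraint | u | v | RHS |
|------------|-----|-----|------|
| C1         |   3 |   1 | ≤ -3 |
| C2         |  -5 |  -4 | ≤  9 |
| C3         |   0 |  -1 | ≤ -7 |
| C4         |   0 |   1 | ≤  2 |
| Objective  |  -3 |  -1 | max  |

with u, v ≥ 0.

Infeasible (no feasible solution exists)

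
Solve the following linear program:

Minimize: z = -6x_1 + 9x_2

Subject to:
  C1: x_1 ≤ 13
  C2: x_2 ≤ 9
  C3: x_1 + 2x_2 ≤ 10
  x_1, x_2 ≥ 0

Evaluate the objective at each vertex of the feasible region:
  z(0, 0) = 0
  z(10, 0) = -60  ←
  z(0, 5) = 45
The minimum is at x_1 = 10, x_2 = 0.

x_1 = 10, x_2 = 0, z = -60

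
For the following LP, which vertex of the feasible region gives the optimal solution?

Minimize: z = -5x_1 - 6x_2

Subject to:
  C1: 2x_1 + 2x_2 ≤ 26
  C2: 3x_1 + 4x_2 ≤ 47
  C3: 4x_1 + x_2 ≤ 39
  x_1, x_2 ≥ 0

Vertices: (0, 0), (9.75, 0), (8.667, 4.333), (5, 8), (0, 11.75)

Evaluate the objective at each vertex of the feasible region:
  z(0, 0) = 0
  z(9.75, 0) = -48.75
  z(8.667, 4.333) = -69.33
  z(5, 8) = -73  ←
  z(0, 11.75) = -70.5
The minimum is at x_1 = 5, x_2 = 8.

(5, 8)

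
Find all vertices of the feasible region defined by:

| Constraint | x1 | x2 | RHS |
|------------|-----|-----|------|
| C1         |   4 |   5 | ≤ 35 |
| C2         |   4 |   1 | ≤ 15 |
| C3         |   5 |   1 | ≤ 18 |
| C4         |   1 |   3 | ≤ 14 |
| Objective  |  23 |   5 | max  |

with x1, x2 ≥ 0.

(0, 0), (3.6, 0), (3, 3), (2.818, 3.727), (0, 4.667)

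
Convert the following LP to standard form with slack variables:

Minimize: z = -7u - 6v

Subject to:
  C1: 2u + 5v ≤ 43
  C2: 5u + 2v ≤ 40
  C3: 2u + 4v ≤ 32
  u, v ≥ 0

min z = -7u - 6v

s.t.
  2u + 5v + s1 = 43
  5u + 2v + s2 = 40
  2u + 4v + s3 = 32
  u, v, s1, s2, s3 ≥ 0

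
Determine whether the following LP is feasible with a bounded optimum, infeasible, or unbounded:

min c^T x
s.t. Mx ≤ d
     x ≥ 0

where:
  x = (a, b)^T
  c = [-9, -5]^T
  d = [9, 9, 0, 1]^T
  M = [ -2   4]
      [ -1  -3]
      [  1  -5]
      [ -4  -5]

Unbounded (objective can decrease without bound)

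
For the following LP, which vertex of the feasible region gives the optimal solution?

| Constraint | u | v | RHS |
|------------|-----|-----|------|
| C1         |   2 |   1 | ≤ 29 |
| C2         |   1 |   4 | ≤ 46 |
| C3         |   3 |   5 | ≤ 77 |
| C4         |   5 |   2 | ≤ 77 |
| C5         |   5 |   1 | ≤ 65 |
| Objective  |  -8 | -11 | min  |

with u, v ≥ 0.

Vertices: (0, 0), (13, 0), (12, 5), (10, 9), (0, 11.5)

Evaluate the objective at each vertex of the feasible region:
  z(0, 0) = 0
  z(13, 0) = -104
  z(12, 5) = -151
  z(10, 9) = -179  ←
  z(0, 11.5) = -126.5
The minimum is at u = 10, v = 9.

(10, 9)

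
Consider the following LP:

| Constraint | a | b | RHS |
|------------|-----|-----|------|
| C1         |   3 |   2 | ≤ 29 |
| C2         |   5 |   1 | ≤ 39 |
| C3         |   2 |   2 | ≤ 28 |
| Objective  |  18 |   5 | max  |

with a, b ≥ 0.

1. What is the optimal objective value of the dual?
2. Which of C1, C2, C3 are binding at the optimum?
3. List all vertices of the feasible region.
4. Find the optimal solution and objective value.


1. 146
2. C1, C2
3. (0, 0), (7.8, 0), (7, 4), (1, 13), (0, 14)
4. a = 7, b = 4, z = 146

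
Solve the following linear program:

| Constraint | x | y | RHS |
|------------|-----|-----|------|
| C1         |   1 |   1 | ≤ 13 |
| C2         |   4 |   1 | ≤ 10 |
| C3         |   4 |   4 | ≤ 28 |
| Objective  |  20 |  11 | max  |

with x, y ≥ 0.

Evaluate the objective at each vertex of the feasible region:
  z(0, 0) = 0
  z(2.5, 0) = 50
  z(1, 6) = 86  ←
  z(0, 7) = 77
The maximum is at x = 1, y = 6.

x = 1, y = 6, z = 86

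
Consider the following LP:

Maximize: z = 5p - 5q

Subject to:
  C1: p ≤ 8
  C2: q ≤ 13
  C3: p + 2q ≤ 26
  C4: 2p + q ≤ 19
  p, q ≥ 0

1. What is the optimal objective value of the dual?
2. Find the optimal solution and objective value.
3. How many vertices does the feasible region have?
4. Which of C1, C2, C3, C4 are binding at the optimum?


1. 40
2. p = 8, q = 0, z = 40
3. 5
4. C1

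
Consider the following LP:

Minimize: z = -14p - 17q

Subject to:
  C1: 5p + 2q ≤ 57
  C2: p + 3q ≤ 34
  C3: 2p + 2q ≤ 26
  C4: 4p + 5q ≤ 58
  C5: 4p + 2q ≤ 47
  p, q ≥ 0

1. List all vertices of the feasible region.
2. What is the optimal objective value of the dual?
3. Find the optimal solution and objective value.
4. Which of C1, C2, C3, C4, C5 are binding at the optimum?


1. (0, 0), (11.4, 0), (10.33, 2.667), (7, 6), (0.5714, 11.14), (0, 11.33)
2. -200
3. p = 7, q = 6, z = -200
4. C3, C4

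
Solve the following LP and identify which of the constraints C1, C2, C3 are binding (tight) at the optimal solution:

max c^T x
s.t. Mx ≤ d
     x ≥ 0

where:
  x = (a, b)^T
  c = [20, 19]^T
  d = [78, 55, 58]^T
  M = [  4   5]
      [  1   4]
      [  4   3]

At a = 7, b = 10, compute slack b - a·x for each constraint:
  C1: 78 − 78 = 0  (binding)
  C2: 55 − 47 = 8  (slack)
  C3: 58 − 58 = 0  (binding)

Optimal: a = 7, b = 10
Binding: C1, C3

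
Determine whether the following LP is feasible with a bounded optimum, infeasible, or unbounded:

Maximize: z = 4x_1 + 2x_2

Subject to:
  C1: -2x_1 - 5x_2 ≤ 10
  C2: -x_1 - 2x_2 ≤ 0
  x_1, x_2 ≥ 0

Unbounded (objective can increase without bound)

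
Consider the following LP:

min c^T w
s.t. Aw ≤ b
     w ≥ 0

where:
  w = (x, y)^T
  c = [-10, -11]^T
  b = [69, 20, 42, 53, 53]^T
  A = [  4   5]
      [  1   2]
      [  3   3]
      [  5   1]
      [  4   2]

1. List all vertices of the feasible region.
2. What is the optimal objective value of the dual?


1. (0, 0), (10.6, 0), (9.75, 4.25), (8, 6), (0, 10)
2. -146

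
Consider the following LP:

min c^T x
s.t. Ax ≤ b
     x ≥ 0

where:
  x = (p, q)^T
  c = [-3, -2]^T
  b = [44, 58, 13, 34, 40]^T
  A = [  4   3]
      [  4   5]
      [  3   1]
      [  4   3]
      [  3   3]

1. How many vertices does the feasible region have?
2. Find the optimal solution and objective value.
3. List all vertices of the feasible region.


1. 4
2. p = 1, q = 10, z = -23
3. (0, 0), (4.333, 0), (1, 10), (0, 11.33)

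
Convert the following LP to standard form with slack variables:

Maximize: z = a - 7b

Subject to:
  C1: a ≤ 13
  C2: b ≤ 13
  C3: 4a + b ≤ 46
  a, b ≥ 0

max z = a - 7b

s.t.
  a + s1 = 13
  b + s2 = 13
  4a + b + s3 = 46
  a, b, s1, s2, s3 ≥ 0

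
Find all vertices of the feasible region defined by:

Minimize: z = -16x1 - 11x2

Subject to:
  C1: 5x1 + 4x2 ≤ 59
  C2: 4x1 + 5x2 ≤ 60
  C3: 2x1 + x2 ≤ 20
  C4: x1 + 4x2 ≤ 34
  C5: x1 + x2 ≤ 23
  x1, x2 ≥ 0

(0, 0), (10, 0), (7, 6), (6.25, 6.938), (0, 8.5)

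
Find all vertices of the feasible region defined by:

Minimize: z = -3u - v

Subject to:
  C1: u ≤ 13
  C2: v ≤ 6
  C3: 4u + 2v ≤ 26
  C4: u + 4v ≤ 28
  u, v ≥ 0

(0, 0), (6.5, 0), (3.5, 6), (0, 6)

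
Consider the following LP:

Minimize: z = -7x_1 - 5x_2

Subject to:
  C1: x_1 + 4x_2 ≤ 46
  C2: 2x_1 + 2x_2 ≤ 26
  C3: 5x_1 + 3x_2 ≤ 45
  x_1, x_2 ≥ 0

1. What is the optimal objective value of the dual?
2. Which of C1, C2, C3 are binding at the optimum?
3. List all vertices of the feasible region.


1. -71
2. C2, C3
3. (0, 0), (9, 0), (3, 10), (2, 11), (0, 11.5)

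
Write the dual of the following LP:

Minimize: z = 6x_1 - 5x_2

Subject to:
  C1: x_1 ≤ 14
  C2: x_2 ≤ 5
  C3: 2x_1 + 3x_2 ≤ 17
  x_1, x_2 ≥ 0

Primal min cᵀx s.t. Ax ≤ b, x ≥ 0  →  Dual max −bᵀy s.t. Aᵀy ≥ −c, y ≥ 0.

Maximize: z = -14y1 - 5y2 - 17y3

Subject to:
  y1 + 2y3 ≥ -6
  y2 + 3y3 ≥ 5
  y1, y2, y3 ≥ 0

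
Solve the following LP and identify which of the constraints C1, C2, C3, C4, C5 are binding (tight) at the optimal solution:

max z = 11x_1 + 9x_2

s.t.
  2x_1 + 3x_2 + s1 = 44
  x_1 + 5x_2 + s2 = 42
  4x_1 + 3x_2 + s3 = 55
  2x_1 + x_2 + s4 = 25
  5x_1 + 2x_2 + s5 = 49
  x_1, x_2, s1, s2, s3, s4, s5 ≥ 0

At x_1 = 7, x_2 = 7, compute slack b - a·x for each constraint:
  C1: 44 − 35 = 9  (slack)
  C2: 42 − 42 = 0  (binding)
  C3: 55 − 49 = 6  (slack)
  C4: 25 − 21 = 4  (slack)
  C5: 49 − 49 = 0  (binding)

Optimal: x_1 = 7, x_2 = 7
Binding: C2, C5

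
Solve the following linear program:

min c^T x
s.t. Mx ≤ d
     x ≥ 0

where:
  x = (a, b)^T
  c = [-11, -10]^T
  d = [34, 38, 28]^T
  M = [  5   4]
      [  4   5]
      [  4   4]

Evaluate the objective at each vertex of the feasible region:
  z(0, 0) = 0
  z(6.8, 0) = -74.8
  z(6, 1) = -76  ←
  z(0, 7) = -70
The minimum is at a = 6, b = 1.

a = 6, b = 1, z = -76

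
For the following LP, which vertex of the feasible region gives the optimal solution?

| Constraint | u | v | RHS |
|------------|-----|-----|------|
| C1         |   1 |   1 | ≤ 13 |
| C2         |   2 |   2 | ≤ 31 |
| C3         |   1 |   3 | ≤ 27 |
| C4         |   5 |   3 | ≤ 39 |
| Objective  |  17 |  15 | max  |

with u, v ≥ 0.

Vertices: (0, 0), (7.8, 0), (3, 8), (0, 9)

Evaluate the objective at each vertex of the feasible region:
  z(0, 0) = 0
  z(7.8, 0) = 132.6
  z(3, 8) = 171  ←
  z(0, 9) = 135
The maximum is at u = 3, v = 8.

(3, 8)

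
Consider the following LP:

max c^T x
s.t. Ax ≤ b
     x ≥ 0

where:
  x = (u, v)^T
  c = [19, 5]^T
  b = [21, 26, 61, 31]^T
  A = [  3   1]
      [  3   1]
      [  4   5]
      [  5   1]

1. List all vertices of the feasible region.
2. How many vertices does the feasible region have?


1. (0, 0), (6.2, 0), (5, 6), (4, 9), (0, 12.2)
2. 5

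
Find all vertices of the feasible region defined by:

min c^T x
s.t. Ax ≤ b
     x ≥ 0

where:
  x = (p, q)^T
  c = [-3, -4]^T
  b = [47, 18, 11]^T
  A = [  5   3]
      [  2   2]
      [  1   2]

(0, 0), (9, 0), (7, 2), (0, 5.5)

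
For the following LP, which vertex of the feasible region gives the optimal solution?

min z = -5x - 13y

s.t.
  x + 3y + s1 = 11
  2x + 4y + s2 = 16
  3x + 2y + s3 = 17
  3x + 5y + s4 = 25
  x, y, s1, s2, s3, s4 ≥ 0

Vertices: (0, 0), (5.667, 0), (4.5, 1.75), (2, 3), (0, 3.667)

Evaluate the objective at each vertex of the feasible region:
  z(0, 0) = 0
  z(5.667, 0) = -28.33
  z(4.5, 1.75) = -45.25
  z(2, 3) = -49  ←
  z(0, 3.667) = -47.67
The minimum is at x = 2, y = 3.

(2, 3)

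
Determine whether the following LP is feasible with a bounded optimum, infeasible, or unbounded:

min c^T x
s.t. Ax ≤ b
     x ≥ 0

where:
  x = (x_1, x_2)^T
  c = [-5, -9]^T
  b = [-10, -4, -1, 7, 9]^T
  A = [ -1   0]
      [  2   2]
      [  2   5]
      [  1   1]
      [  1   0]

Infeasible (no feasible solution exists)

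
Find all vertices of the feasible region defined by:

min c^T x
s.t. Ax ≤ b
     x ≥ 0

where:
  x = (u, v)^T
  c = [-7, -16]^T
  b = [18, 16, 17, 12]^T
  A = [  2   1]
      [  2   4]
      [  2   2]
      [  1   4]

(0, 0), (8, 0), (4, 2), (0, 3)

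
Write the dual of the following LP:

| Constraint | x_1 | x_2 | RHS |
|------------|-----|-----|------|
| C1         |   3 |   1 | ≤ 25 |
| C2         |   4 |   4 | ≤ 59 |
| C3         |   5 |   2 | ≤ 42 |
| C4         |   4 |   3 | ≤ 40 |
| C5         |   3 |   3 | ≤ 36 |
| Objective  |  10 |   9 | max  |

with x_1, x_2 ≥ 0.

Primal max cᵀx s.t. Ax ≤ b, x ≥ 0  →  Dual min bᵀy s.t. Aᵀy ≥ c, y ≥ 0.

Minimize: z = 25y1 + 59y2 + 42y3 + 40y4 + 36y5

Subject to:
  3y1 + 4y2 + 5y3 + 4y4 + 3y5 ≥ 10
  y1 + 4y2 + 2y3 + 3y4 + 3y5 ≥ 9
  y1, y2, y3, y4, y5 ≥ 0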